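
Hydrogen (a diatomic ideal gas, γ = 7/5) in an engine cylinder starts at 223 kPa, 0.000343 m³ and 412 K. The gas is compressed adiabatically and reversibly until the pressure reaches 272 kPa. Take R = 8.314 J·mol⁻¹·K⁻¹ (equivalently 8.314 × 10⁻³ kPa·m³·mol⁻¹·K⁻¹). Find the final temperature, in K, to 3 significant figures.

T₂ ≈ 436 K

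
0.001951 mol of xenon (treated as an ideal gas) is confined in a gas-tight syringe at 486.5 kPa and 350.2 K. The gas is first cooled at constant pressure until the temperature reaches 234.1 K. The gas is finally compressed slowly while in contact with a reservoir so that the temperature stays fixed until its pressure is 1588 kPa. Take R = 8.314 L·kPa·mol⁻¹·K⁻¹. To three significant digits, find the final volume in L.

From PV = nRT: V₁ = nRT₁/P₁ = 0.01168 L.
Isobaric, so V/T is constant: P₂ = P₁; V₂ = V₁·(T₂/T₁) = 0.007805 L.
T constant ⇒ Boyle's law P V = const: T₃ = T₂; V₃ = V₂·(P₂/P₃) = 0.002391 L.

V₃ ≈ 0.00239 L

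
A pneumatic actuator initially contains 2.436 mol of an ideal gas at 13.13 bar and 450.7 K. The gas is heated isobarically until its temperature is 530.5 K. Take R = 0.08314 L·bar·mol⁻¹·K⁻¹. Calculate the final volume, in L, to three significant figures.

From PV = nRT: V₁ = nRT₁/P₁ = 6.952 L.
Isobaric, so V/T is constant: P₂ = P₁; V₂ = V₁·(T₂/T₁) = 8.183 L.

V₂ ≈ 8.18 L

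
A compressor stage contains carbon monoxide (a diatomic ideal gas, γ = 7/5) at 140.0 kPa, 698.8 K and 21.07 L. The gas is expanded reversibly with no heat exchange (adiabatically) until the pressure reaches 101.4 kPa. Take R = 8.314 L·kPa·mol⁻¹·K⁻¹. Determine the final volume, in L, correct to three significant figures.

V₂ ≈ 26.5 L

Reversible adiabatic, γ = 7/5: T₂ = T₁·(P₂/P₁)^((γ−1)/γ) = 637.3 K; V₂ = V₁·(P₁/P₂)^(1/γ) = 26.53 L.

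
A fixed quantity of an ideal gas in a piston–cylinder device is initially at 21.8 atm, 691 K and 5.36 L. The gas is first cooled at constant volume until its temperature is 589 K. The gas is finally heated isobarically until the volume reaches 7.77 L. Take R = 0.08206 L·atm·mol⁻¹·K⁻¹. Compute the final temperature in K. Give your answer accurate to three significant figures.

T₃ ≈ 854 K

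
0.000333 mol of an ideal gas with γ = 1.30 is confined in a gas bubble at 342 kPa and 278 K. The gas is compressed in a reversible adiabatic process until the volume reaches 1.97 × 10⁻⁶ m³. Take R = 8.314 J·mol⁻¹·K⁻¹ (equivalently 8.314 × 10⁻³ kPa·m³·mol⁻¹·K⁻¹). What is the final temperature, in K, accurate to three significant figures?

T₂ ≈ 289 K

From PV = nRT: V₁ = nRT₁/P₁ = 2.250e-06 m³.
Adiabatic (γ = 1.30), T V^(γ−1) and P V^γ constant: T₂ = T₁·(V₁/V₂)^(γ−1) = 289.3 K; P₂ = P₁·(V₁/V₂)^γ = 406.6 kPa.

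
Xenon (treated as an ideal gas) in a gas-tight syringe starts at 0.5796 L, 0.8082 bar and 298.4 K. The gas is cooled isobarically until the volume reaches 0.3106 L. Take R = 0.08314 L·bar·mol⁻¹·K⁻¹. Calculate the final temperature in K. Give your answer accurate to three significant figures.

T₂ ≈ 160 K

Isobaric, so V/T is constant: P₂ = P₁; T₂ = T₁·(V₂/V₁) = 159.9 K.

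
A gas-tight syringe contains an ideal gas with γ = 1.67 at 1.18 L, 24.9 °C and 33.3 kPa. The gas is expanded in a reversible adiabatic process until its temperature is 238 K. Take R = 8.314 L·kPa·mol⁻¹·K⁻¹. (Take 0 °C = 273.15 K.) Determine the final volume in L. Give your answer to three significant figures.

V₂ ≈ 1.65 L

Convert: T₁ = 298.0 K.
Reversible adiabatic, γ = 1.67: P₂ = P₁·(T₂/T₁)^(γ/(γ−1)) = 19.01 kPa; V₂ = V₁·(T₁/T₂)^(1/(γ−1)) = 1.651 L.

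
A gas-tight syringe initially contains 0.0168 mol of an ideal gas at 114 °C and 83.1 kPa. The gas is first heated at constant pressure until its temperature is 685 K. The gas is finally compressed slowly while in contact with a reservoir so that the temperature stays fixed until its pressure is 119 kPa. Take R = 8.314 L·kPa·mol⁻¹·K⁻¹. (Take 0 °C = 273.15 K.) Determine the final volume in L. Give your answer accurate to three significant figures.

V₃ ≈ 0.804 L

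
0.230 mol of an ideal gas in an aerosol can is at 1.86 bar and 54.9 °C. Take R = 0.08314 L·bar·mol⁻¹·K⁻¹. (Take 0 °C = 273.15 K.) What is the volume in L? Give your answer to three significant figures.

V ≈ 3.37 L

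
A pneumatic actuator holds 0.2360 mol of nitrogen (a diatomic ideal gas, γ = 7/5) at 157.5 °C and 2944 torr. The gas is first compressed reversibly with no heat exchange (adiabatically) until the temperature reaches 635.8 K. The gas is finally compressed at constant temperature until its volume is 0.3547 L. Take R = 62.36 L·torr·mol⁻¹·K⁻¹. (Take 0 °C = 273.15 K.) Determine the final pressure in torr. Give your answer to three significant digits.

Convert: T₁ = 430.6 K.
From PV = nRT: V₁ = nRT₁/P₁ = 2.153 L.
Reversible adiabatic, γ = 7/5: P₂ = P₁·(T₂/T₁)^(γ/(γ−1)) = 1.151e+04 torr; V₂ = V₁·(T₁/T₂)^(1/(γ−1)) = 0.8129 L.
T constant ⇒ Boyle's law P V = const: T₃ = T₂; P₃ = P₂·(V₂/V₃) = 2.638e+04 torr.

P₃ ≈ 2.64e+04 torr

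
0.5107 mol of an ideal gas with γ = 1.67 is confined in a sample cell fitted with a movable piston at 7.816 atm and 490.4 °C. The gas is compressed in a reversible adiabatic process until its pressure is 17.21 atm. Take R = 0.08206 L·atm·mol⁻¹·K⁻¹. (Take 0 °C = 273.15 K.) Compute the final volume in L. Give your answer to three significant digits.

Convert: T₁ = 763.5 K.
From PV = nRT: V₁ = nRT₁/P₁ = 4.094 L.
Reversible adiabatic, γ = 1.67: T₂ = T₁·(P₂/P₁)^((γ−1)/γ) = 1048 K; V₂ = V₁·(P₁/P₂)^(1/γ) = 2.552 L.

V₂ ≈ 2.55 L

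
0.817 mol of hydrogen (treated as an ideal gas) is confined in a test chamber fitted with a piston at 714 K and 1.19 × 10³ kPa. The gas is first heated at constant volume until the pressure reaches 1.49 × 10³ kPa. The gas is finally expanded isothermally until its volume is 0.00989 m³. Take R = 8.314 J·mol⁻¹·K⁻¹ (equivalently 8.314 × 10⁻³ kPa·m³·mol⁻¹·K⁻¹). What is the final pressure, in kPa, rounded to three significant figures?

From PV = nRT: V₁ = nRT₁/P₁ = 0.004076 m³.
Isochoric, so P/T is constant: V₂ = V₁; T₂ = T₁·(P₂/P₁) = 894.0 K.
T constant ⇒ Boyle's law P V = const: T₃ = T₂; P₃ = P₂·(V₂/V₃) = 614.0 kPa.

P₃ ≈ 614 kPa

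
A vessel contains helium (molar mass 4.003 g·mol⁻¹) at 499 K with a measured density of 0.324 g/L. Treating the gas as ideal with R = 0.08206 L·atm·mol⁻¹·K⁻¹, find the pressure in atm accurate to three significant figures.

ρ = PM/(RT) ⇒ P = ρRT/M = (0.324 × 0.08206 × 499.0) / 4.003

P ≈ 3.31 atm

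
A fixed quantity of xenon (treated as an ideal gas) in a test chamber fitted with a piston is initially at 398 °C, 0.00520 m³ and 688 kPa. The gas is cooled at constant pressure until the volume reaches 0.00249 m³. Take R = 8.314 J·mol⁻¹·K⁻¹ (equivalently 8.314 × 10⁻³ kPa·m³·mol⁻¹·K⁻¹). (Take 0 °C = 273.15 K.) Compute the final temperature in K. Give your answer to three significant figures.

Convert: T₁ = 671.1 K.
Isobaric, so V/T is constant: P₂ = P₁; T₂ = T₁·(V₂/V₁) = 321.4 K.

T₂ ≈ 321 K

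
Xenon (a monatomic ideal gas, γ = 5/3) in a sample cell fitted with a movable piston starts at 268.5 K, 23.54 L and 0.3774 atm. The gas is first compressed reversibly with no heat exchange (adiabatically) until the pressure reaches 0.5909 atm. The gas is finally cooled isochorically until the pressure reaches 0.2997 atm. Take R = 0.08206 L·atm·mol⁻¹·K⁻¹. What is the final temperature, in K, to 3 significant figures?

Reversible adiabatic, γ = 5/3: T₂ = T₁·(P₂/P₁)^((γ−1)/γ) = 321.2 K; V₂ = V₁·(P₁/P₂)^(1/γ) = 17.99 L.
V constant ⇒ P ∝ T: V₃ = V₂; T₃ = T₂·(P₃/P₂) = 162.9 K.

T₃ ≈ 163 K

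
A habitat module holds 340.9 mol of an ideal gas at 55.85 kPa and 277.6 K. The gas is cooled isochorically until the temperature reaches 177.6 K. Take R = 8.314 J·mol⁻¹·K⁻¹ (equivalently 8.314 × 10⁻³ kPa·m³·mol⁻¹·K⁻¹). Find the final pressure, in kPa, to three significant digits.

From PV = nRT: V₁ = nRT₁/P₁ = 14.09 m³.
V constant ⇒ P ∝ T: V₂ = V₁; P₂ = P₁·(T₂/T₁) = 35.73 kPa.

P₂ ≈ 35.7 kPa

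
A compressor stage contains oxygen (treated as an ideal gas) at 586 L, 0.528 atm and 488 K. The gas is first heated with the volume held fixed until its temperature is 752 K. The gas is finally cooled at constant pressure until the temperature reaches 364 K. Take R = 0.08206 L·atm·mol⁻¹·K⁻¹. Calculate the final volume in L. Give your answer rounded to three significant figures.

V constant ⇒ P ∝ T: V₂ = V₁; P₂ = P₁·(T₂/T₁) = 0.8136 atm.
P constant ⇒ V ∝ T: P₃ = P₂; V₃ = V₂·(T₃/T₂) = 283.6 L.

V₃ ≈ 284 L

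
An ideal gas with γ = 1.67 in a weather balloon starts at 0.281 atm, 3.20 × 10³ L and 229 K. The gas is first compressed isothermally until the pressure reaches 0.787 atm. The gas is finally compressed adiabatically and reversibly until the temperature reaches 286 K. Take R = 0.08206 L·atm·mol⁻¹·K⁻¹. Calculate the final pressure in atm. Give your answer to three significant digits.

Isothermal, so P V is constant: T₂ = T₁; V₂ = V₁·(P₁/P₂) = 1143 L.
Adiabatic (γ = 1.67), T V^(γ−1) and P V^γ constant: P₃ = P₂·(T₃/T₂)^(γ/(γ−1)) = 1.370 atm; V₃ = V₂·(T₂/T₃)^(1/(γ−1)) = 820.0 L.

P₃ ≈ 1.37 atm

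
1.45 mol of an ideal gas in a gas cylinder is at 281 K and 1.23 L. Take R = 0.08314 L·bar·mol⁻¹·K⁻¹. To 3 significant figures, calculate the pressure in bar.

P ≈ 27.5 bar

PV = nRT ⇒ P = nRT/V = (1.45 × 0.08314 × 281) / 1.23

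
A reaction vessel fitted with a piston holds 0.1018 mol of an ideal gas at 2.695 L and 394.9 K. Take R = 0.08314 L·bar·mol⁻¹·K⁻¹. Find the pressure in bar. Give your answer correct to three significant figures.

P ≈ 1.24 bar

PV = nRT ⇒ P = nRT/V = (0.1018 × 0.08314 × 394.9) / 2.695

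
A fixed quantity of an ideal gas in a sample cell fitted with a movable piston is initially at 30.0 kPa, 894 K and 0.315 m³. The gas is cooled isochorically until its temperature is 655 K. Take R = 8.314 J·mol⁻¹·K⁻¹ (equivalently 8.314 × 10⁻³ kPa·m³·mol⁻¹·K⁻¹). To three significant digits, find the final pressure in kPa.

V constant ⇒ P ∝ T: V₂ = V₁; P₂ = P₁·(T₂/T₁) = 21.98 kPa.

P₂ ≈ 22.0 kPa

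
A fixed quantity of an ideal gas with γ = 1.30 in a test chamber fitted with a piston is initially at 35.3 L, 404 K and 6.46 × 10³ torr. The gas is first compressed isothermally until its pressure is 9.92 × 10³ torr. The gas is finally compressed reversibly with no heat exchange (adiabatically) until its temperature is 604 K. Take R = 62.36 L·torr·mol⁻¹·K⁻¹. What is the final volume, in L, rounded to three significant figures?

Isothermal, so P V is constant: T₂ = T₁; V₂ = V₁·(P₁/P₂) = 22.99 L.
Reversible adiabatic, γ = 1.30: P₃ = P₂·(T₃/T₂)^(γ/(γ−1)) = 5.667e+04 torr; V₃ = V₂·(T₂/T₃)^(1/(γ−1)) = 6.016 L.

V₃ ≈ 6.02 L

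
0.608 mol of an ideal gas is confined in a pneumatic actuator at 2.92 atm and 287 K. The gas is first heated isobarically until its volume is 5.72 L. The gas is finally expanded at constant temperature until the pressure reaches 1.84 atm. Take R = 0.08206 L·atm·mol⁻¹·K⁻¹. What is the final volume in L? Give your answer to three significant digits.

From PV = nRT: V₁ = nRT₁/P₁ = 4.904 L.
P constant ⇒ V ∝ T: P₂ = P₁; T₂ = T₁·(V₂/V₁) = 334.8 K.
T constant ⇒ Boyle's law P V = const: T₃ = T₂; V₃ = V₂·(P₂/P₃) = 9.077 L.

V₃ ≈ 9.08 L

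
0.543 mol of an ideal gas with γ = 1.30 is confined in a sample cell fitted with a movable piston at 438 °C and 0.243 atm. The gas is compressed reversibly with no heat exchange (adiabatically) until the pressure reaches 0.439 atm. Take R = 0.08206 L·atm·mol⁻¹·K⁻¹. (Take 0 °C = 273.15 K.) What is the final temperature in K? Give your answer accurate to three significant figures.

T₂ ≈ 815 K

Convert: T₁ = 711.1 K.
From PV = nRT: V₁ = nRT₁/P₁ = 130.4 L.
Reversible adiabatic, γ = 1.30: T₂ = T₁·(P₂/P₁)^((γ−1)/γ) = 815.1 K; V₂ = V₁·(P₁/P₂)^(1/γ) = 82.74 L.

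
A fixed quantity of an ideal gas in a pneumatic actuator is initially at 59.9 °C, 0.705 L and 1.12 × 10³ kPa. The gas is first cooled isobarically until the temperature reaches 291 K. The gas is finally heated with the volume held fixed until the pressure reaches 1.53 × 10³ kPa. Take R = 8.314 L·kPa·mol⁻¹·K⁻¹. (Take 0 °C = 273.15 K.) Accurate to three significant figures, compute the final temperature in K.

T₃ ≈ 398 K

Convert: T₁ = 333.0 K.
Isobaric, so V/T is constant: P₂ = P₁; V₂ = V₁·(T₂/T₁) = 0.6160 L.
V constant ⇒ P ∝ T: V₃ = V₂; T₃ = T₂·(P₃/P₂) = 397.5 K.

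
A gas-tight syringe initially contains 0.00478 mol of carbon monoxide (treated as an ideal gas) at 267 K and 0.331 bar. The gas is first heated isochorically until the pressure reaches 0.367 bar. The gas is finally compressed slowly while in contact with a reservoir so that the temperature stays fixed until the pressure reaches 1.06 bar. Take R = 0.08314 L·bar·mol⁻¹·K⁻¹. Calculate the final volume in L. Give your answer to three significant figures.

From PV = nRT: V₁ = nRT₁/P₁ = 0.3206 L.
Isochoric, so P/T is constant: V₂ = V₁; T₂ = T₁·(P₂/P₁) = 296.0 K.
Isothermal, so P V is constant: T₃ = T₂; V₃ = V₂·(P₂/P₃) = 0.1110 L.

V₃ ≈ 0.111 L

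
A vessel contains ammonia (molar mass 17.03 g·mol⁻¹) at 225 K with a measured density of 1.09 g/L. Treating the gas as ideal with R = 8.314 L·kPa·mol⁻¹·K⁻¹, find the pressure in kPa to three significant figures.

P ≈ 120 kPa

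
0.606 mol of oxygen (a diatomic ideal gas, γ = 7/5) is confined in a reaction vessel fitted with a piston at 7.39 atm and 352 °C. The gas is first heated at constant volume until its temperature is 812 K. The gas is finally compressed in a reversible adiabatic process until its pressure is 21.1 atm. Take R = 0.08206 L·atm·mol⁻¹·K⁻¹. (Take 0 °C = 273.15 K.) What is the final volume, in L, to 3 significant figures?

Convert: T₁ = 625.1 K.
From PV = nRT: V₁ = nRT₁/P₁ = 4.207 L.
V constant ⇒ P ∝ T: V₂ = V₁; P₂ = P₁·(T₂/T₁) = 9.599 atm.
Reversible adiabatic, γ = 7/5: T₃ = T₂·(P₃/P₂)^((γ−1)/γ) = 1017 K; V₃ = V₂·(P₂/P₃)^(1/γ) = 2.397 L.

V₃ ≈ 2.40 L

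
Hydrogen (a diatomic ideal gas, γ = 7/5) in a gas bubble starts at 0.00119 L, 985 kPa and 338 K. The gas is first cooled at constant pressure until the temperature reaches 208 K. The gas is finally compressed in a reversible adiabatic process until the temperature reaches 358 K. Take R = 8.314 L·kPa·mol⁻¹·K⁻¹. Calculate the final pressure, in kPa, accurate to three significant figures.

Isobaric, so V/T is constant: P₂ = P₁; V₂ = V₁·(T₂/T₁) = 0.0007323 L.
Adiabatic (γ = 7/5), T V^(γ−1) and P V^γ constant: P₃ = P₂·(T₃/T₂)^(γ/(γ−1)) = 6589 kPa; V₃ = V₂·(T₂/T₃)^(1/(γ−1)) = 0.0001884 L.

P₃ ≈ 6.59e+03 kPa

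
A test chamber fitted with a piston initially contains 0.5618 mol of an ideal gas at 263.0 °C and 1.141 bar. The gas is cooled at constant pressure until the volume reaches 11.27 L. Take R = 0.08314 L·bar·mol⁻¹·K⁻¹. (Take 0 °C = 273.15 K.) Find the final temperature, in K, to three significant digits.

T₂ ≈ 275 K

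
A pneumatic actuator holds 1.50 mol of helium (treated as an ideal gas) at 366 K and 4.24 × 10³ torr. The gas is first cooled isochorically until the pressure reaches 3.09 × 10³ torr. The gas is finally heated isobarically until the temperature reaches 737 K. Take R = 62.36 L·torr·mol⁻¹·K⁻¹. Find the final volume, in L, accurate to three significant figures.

V₃ ≈ 22.3 L

From PV = nRT: V₁ = nRT₁/P₁ = 8.074 L.
Isochoric, so P/T is constant: V₂ = V₁; T₂ = T₁·(P₂/P₁) = 266.7 K.
Isobaric, so V/T is constant: P₃ = P₂; V₃ = V₂·(T₃/T₂) = 22.31 L.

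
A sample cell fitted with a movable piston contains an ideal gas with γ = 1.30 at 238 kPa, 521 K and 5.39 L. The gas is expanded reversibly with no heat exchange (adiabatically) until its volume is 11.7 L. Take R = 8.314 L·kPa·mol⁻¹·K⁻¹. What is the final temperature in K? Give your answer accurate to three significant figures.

Adiabatic (γ = 1.30), T V^(γ−1) and P V^γ constant: T₂ = T₁·(V₁/V₂)^(γ−1) = 412.9 K; P₂ = P₁·(V₁/V₂)^γ = 86.90 kPa.

T₂ ≈ 413 K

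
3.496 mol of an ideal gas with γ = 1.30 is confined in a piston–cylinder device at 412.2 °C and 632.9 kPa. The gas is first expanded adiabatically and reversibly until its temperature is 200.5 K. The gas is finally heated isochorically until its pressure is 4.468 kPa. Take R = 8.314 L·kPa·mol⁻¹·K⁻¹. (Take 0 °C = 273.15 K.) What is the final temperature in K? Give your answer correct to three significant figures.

T₃ ≈ 291 K

Convert: T₁ = 685.3 K.
From PV = nRT: V₁ = nRT₁/P₁ = 31.47 L.
Reversible adiabatic, γ = 1.30: P₂ = P₁·(T₂/T₁)^(γ/(γ−1)) = 3.078 kPa; V₂ = V₁·(T₁/T₂)^(1/(γ−1)) = 1894 L.
Isochoric, so P/T is constant: V₃ = V₂; T₃ = T₂·(P₃/P₂) = 291.1 K.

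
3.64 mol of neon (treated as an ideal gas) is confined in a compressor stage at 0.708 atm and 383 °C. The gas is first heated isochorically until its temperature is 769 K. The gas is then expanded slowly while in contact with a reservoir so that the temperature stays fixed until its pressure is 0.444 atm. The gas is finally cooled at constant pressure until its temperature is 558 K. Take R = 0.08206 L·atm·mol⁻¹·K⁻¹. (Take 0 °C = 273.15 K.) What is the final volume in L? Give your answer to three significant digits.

V₄ ≈ 375 L

Convert: T₁ = 656.1 K.
From PV = nRT: V₁ = nRT₁/P₁ = 276.8 L.
V constant ⇒ P ∝ T: V₂ = V₁; P₂ = P₁·(T₂/T₁) = 0.8298 atm.
Isothermal, so P V is constant: T₃ = T₂; V₃ = V₂·(P₂/P₃) = 517.3 L.
Isobaric, so V/T is constant: P₄ = P₃; V₄ = V₃·(T₄/T₃) = 375.4 L.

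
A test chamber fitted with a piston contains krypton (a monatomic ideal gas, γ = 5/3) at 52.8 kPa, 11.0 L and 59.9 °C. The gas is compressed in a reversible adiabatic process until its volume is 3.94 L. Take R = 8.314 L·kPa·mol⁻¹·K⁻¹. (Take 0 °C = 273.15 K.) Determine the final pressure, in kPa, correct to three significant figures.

Convert: T₁ = 333.0 K.
Adiabatic (γ = 5/3), T V^(γ−1) and P V^γ constant: T₂ = T₁·(V₁/V₂)^(γ−1) = 660.3 K; P₂ = P₁·(V₁/V₂)^γ = 292.3 kPa.

P₂ ≈ 292 kPa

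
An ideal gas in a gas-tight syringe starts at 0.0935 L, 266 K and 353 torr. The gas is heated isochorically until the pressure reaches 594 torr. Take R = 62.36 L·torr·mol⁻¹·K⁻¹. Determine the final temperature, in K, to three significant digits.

T₂ ≈ 448 K

Isochoric, so P/T is constant: V₂ = V₁; T₂ = T₁·(P₂/P₁) = 447.6 K.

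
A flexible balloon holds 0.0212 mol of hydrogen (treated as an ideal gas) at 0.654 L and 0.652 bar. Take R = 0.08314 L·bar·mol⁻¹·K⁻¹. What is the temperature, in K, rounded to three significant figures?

T ≈ 242 K

PV = nRT ⇒ T = PV/(nR) = (0.652 × 0.654) / (0.0212 × 0.08314)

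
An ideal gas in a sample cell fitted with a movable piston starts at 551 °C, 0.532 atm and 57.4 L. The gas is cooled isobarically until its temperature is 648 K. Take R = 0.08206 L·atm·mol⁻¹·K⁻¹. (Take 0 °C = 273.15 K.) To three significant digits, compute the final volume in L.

Convert: T₁ = 824.1 K.
Isobaric, so V/T is constant: P₂ = P₁; V₂ = V₁·(T₂/T₁) = 45.13 L.

V₂ ≈ 45.1 L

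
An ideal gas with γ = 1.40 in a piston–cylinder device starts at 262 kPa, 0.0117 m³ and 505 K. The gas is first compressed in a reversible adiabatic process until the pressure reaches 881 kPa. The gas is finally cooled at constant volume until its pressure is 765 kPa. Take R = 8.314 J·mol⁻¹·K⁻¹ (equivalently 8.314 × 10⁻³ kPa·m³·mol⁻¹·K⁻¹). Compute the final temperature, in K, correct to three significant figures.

T₃ ≈ 620 K

Adiabatic (γ = 1.40), T V^(γ−1) and P V^γ constant: T₂ = T₁·(P₂/P₁)^((γ−1)/γ) = 714.1 K; V₂ = V₁·(P₁/P₂)^(1/γ) = 0.004920 m³.
Isochoric, so P/T is constant: V₃ = V₂; T₃ = T₂·(P₃/P₂) = 620.1 K.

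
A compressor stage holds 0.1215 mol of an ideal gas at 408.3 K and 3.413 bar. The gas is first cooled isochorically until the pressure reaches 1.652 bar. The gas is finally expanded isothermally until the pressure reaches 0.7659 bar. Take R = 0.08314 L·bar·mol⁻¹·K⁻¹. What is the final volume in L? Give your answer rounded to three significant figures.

From PV = nRT: V₁ = nRT₁/P₁ = 1.208 L.
V constant ⇒ P ∝ T: V₂ = V₁; T₂ = T₁·(P₂/P₁) = 197.6 K.
T constant ⇒ Boyle's law P V = const: T₃ = T₂; V₃ = V₂·(P₂/P₃) = 2.607 L.

V₃ ≈ 2.61 L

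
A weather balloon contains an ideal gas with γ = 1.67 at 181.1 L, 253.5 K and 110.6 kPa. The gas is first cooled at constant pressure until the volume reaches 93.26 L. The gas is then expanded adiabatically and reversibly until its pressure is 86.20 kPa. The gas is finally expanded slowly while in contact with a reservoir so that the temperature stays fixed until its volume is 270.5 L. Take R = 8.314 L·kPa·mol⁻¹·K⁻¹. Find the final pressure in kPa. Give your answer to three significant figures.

P constant ⇒ V ∝ T: P₂ = P₁; T₂ = T₁·(V₂/V₁) = 130.5 K.
Adiabatic (γ = 1.67), T V^(γ−1) and P V^γ constant: T₃ = T₂·(P₃/P₂)^((γ−1)/γ) = 118.1 K; V₃ = V₂·(P₂/P₃)^(1/γ) = 108.3 L.
T constant ⇒ Boyle's law P V = const: T₄ = T₃; P₄ = P₃·(V₃/V₄) = 34.50 kPa.

P₄ ≈ 34.5 kPa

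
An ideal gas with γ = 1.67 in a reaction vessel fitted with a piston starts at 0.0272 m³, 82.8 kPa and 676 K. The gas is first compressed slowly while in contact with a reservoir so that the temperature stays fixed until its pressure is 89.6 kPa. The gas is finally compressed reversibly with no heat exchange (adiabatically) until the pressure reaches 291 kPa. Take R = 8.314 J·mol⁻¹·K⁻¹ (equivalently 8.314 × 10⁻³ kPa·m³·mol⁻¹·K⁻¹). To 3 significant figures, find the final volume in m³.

T constant ⇒ Boyle's law P V = const: T₂ = T₁; V₂ = V₁·(P₁/P₂) = 0.02514 m³.
Adiabatic (γ = 1.67), T V^(γ−1) and P V^γ constant: T₃ = T₂·(P₃/P₂)^((γ−1)/γ) = 1084 K; V₃ = V₂·(P₂/P₃)^(1/γ) = 0.01242 m³.

V₃ ≈ 0.0124 m³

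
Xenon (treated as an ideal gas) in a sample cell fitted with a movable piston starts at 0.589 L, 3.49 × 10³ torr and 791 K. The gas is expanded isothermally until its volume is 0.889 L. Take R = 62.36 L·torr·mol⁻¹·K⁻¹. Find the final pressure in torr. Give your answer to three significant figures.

P₂ ≈ 2.31e+03 torr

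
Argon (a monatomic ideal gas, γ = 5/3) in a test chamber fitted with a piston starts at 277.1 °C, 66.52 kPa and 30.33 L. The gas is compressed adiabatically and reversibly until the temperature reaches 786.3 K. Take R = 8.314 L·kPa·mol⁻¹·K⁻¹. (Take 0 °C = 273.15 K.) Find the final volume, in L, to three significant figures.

Convert: T₁ = 550.2 K.
Reversible adiabatic, γ = 5/3: P₂ = P₁·(T₂/T₁)^(γ/(γ−1)) = 162.4 kPa; V₂ = V₁·(T₁/T₂)^(1/(γ−1)) = 17.76 L.

V₂ ≈ 17.8 L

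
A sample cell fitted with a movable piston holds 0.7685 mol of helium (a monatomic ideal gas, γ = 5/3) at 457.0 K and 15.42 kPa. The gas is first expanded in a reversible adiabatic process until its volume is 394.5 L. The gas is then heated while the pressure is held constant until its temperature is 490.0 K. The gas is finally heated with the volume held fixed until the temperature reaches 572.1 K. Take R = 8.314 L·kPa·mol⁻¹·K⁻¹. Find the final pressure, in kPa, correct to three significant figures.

From PV = nRT: V₁ = nRT₁/P₁ = 189.4 L.
Reversible adiabatic, γ = 5/3: T₂ = T₁·(V₁/V₂)^(γ−1) = 280.2 K; P₂ = P₁·(V₁/V₂)^γ = 4.537 kPa.
Isobaric, so V/T is constant: P₃ = P₂; V₃ = V₂·(T₃/T₂) = 690.0 L.
V constant ⇒ P ∝ T: V₄ = V₃; P₄ = P₃·(T₄/T₃) = 5.298 kPa.

P₄ ≈ 5.30 kPa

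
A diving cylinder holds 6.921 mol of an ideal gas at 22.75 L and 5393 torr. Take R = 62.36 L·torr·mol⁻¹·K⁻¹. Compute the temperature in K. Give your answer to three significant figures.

T ≈ 284 K

PV = nRT ⇒ T = PV/(nR) = (5393 × 22.75) / (6.921 × 62.36)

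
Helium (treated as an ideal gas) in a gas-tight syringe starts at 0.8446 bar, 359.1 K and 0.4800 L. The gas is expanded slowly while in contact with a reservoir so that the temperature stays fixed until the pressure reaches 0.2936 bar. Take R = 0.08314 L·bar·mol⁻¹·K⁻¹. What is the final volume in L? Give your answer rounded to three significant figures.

Isothermal, so P V is constant: T₂ = T₁; V₂ = V₁·(P₁/P₂) = 1.381 L.

V₂ ≈ 1.38 L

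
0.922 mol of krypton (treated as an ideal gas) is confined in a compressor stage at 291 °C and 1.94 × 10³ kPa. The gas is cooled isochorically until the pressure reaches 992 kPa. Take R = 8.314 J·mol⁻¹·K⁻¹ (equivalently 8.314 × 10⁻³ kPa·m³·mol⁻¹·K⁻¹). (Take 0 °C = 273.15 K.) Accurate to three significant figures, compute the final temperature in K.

T₂ ≈ 288 K

Convert: T₁ = 564.1 K.
From PV = nRT: V₁ = nRT₁/P₁ = 0.002229 m³.
Isochoric, so P/T is constant: V₂ = V₁; T₂ = T₁·(P₂/P₁) = 288.5 K.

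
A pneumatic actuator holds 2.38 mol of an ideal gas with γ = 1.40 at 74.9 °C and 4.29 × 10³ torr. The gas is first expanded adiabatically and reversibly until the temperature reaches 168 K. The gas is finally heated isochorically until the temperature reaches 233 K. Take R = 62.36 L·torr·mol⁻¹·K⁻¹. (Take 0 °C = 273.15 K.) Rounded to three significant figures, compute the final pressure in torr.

P₃ ≈ 465 torr

Convert: T₁ = 348.0 K.
From PV = nRT: V₁ = nRT₁/P₁ = 12.04 L.
Reversible adiabatic, γ = 1.40: P₂ = P₁·(T₂/T₁)^(γ/(γ−1)) = 335.2 torr; V₂ = V₁·(T₁/T₂)^(1/(γ−1)) = 74.39 L.
V constant ⇒ P ∝ T: V₃ = V₂; P₃ = P₂·(T₃/T₂) = 464.9 torr.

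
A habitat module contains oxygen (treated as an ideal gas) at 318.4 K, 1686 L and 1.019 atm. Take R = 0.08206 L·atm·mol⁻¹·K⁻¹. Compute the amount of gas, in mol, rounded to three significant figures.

n ≈ 65.8 mol

PV = nRT ⇒ n = PV/(RT) = (1.019 × 1686) / (0.08206 × 318.4)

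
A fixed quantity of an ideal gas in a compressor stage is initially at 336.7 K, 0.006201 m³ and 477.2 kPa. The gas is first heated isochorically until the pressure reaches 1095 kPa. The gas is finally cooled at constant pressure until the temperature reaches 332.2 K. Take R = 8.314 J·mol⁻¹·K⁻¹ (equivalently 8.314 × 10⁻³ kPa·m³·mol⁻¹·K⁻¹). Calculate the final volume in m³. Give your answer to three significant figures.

V constant ⇒ P ∝ T: V₂ = V₁; T₂ = T₁·(P₂/P₁) = 772.6 K.
P constant ⇒ V ∝ T: P₃ = P₂; V₃ = V₂·(T₃/T₂) = 0.002666 m³.

V₃ ≈ 0.00267 m³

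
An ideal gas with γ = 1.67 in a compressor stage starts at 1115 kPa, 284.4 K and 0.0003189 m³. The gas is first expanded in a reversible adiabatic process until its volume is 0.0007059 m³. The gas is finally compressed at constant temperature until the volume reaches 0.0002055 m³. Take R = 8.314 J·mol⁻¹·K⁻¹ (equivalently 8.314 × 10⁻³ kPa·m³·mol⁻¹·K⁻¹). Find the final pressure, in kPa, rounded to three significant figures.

P₃ ≈ 1.02e+03 kPa

Reversible adiabatic, γ = 1.67: T₂ = T₁·(V₁/V₂)^(γ−1) = 167.0 K; P₂ = P₁·(V₁/V₂)^γ = 295.8 kPa.
Isothermal, so P V is constant: T₃ = T₂; P₃ = P₂·(V₂/V₃) = 1016 kPa.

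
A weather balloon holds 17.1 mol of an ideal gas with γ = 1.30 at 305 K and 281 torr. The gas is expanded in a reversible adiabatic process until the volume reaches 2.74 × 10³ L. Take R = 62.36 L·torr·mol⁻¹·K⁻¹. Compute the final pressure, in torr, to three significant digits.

From PV = nRT: V₁ = nRT₁/P₁ = 1157 L.
Adiabatic (γ = 1.30), T V^(γ−1) and P V^γ constant: T₂ = T₁·(V₁/V₂)^(γ−1) = 235.5 K; P₂ = P₁·(V₁/V₂)^γ = 91.66 torr.

P₂ ≈ 91.7 torr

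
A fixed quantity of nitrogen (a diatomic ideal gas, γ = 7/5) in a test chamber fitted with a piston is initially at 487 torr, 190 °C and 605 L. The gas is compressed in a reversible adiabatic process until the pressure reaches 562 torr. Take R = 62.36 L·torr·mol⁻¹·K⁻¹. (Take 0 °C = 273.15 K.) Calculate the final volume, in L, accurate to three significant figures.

V₂ ≈ 546 L

Convert: T₁ = 463.1 K.
Reversible adiabatic, γ = 7/5: T₂ = T₁·(P₂/P₁)^((γ−1)/γ) = 482.5 K; V₂ = V₁·(P₁/P₂)^(1/γ) = 546.2 L.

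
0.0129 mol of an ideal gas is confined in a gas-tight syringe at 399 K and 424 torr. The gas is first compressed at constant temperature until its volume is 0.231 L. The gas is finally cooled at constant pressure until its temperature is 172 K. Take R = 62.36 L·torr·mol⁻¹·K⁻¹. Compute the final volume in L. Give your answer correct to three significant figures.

V₃ ≈ 0.0996 L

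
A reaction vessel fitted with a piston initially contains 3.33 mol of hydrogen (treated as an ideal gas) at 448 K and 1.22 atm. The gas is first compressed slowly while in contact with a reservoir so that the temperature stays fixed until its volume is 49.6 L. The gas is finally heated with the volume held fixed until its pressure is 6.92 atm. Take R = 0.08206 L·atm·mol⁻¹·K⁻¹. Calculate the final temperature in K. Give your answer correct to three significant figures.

From PV = nRT: V₁ = nRT₁/P₁ = 100.3 L.
Isothermal, so P V is constant: T₂ = T₁; P₂ = P₁·(V₁/V₂) = 2.468 atm.
Isochoric, so P/T is constant: V₃ = V₂; T₃ = T₂·(P₃/P₂) = 1256 K.

T₃ ≈ 1.26e+03 K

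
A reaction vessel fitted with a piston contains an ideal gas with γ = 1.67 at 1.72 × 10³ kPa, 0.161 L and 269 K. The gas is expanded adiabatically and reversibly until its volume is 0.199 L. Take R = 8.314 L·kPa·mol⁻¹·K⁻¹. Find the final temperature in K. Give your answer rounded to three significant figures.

T₂ ≈ 233 K

Adiabatic (γ = 1.67), T V^(γ−1) and P V^γ constant: T₂ = T₁·(V₁/V₂)^(γ−1) = 233.4 K; P₂ = P₁·(V₁/V₂)^γ = 1207 kPa.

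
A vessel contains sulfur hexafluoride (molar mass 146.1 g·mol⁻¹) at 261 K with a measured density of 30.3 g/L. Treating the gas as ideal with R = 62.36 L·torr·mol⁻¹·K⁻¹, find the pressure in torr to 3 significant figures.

ρ = PM/(RT) ⇒ P = ρRT/M = (30.3 × 62.36 × 261.0) / 146.1

P ≈ 3.38e+03 torr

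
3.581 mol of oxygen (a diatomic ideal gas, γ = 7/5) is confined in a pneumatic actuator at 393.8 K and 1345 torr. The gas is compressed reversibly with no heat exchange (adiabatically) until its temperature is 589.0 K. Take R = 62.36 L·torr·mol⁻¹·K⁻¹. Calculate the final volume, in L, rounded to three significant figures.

V₂ ≈ 23.9 L

From PV = nRT: V₁ = nRT₁/P₁ = 65.38 L.
Reversible adiabatic, γ = 7/5: P₂ = P₁·(T₂/T₁)^(γ/(γ−1)) = 5504 torr; V₂ = V₁·(T₁/T₂)^(1/(γ−1)) = 23.90 L.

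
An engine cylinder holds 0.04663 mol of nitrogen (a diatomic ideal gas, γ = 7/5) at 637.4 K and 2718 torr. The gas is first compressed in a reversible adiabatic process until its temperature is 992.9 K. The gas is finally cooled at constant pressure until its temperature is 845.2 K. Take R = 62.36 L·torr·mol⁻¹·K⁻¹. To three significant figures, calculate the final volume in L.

V₃ ≈ 0.192 L

From PV = nRT: V₁ = nRT₁/P₁ = 0.6819 L.
Adiabatic (γ = 7/5), T V^(γ−1) and P V^γ constant: P₂ = P₁·(T₂/T₁)^(γ/(γ−1)) = 1.282e+04 torr; V₂ = V₁·(T₁/T₂)^(1/(γ−1)) = 0.2252 L.
Isobaric, so V/T is constant: P₃ = P₂; V₃ = V₂·(T₃/T₂) = 0.1917 L.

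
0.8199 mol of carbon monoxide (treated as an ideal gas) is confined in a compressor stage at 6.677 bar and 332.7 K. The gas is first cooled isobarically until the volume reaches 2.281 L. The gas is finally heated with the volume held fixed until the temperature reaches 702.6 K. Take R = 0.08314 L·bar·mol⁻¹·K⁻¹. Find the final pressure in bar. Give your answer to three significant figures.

P₃ ≈ 21.0 bar

From PV = nRT: V₁ = nRT₁/P₁ = 3.397 L.
Isobaric, so V/T is constant: P₂ = P₁; T₂ = T₁·(V₂/V₁) = 223.4 K.
Isochoric, so P/T is constant: V₃ = V₂; P₃ = P₂·(T₃/T₂) = 21.00 bar.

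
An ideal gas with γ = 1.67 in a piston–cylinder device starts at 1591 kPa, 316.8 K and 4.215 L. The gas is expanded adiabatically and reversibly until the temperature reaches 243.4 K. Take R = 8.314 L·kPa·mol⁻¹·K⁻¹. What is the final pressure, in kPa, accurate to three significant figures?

Reversible adiabatic, γ = 1.67: P₂ = P₁·(T₂/T₁)^(γ/(γ−1)) = 824.8 kPa; V₂ = V₁·(T₁/T₂)^(1/(γ−1)) = 6.247 L.

P₂ ≈ 825 kPa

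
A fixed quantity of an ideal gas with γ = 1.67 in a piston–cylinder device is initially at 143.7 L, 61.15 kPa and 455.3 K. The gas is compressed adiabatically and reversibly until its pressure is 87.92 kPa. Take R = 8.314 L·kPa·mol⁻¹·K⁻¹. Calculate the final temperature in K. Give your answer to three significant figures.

Adiabatic (γ = 1.67), T V^(γ−1) and P V^γ constant: T₂ = T₁·(P₂/P₁)^((γ−1)/γ) = 526.7 K; V₂ = V₁·(P₁/P₂)^(1/γ) = 115.6 L.

T₂ ≈ 527 K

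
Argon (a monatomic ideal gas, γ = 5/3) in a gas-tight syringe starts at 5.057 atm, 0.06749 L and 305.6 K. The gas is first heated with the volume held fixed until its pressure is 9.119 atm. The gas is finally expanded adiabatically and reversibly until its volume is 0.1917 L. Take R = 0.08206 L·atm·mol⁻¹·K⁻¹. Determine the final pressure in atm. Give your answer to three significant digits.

P₃ ≈ 1.60 atm

V constant ⇒ P ∝ T: V₂ = V₁; T₂ = T₁·(P₂/P₁) = 551.1 K.
Adiabatic (γ = 5/3), T V^(γ−1) and P V^γ constant: T₃ = T₂·(V₂/V₃)^(γ−1) = 274.8 K; P₃ = P₂·(V₂/V₃)^γ = 1.601 atm.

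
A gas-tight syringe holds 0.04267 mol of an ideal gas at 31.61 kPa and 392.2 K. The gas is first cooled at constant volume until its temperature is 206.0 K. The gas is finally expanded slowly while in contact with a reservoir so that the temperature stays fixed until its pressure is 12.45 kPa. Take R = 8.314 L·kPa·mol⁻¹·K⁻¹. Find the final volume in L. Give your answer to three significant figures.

V₃ ≈ 5.87 L

From PV = nRT: V₁ = nRT₁/P₁ = 4.402 L.
V constant ⇒ P ∝ T: V₂ = V₁; P₂ = P₁·(T₂/T₁) = 16.60 kPa.
T constant ⇒ Boyle's law P V = const: T₃ = T₂; V₃ = V₂·(P₂/P₃) = 5.870 L.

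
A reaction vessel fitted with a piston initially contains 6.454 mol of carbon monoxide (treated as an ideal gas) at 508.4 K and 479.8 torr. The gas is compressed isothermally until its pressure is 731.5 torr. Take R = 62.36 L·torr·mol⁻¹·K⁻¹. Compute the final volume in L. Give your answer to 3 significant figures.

V₂ ≈ 280 L

From PV = nRT: V₁ = nRT₁/P₁ = 426.5 L.
T constant ⇒ Boyle's law P V = const: T₂ = T₁; V₂ = V₁·(P₁/P₂) = 279.7 L.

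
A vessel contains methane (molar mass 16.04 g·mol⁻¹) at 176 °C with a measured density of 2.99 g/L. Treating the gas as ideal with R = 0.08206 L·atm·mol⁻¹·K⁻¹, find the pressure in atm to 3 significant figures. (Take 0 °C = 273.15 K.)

P ≈ 6.87 atm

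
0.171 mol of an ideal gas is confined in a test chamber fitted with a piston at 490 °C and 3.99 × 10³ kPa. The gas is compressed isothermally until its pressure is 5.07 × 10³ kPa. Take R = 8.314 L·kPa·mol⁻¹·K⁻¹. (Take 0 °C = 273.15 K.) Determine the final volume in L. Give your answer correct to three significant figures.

V₂ ≈ 0.214 L

Convert: T₁ = 763.1 K.
From PV = nRT: V₁ = nRT₁/P₁ = 0.2719 L.
T constant ⇒ Boyle's law P V = const: T₂ = T₁; V₂ = V₁·(P₁/P₂) = 0.2140 L.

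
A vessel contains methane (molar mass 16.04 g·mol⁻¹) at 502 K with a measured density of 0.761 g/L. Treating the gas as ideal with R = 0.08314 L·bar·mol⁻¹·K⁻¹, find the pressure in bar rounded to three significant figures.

ρ = PM/(RT) ⇒ P = ρRT/M = (0.761 × 0.08314 × 502.0) / 16.04

P ≈ 1.98 bar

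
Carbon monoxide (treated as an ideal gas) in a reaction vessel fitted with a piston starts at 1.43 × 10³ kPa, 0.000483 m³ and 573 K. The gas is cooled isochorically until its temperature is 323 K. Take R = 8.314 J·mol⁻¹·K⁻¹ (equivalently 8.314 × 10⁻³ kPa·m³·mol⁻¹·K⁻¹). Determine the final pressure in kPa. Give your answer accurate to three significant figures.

P₂ ≈ 806 kPa

Isochoric, so P/T is constant: V₂ = V₁; P₂ = P₁·(T₂/T₁) = 806.1 kPa.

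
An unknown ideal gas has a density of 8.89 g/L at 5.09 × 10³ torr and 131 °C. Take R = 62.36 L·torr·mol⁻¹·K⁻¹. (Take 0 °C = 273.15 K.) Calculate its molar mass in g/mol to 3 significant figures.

ρ = PM/(RT) ⇒ M = ρRT/P = (8.89 × 62.36 × 404.1) / 5.09e+03

M ≈ 44.0 g/mol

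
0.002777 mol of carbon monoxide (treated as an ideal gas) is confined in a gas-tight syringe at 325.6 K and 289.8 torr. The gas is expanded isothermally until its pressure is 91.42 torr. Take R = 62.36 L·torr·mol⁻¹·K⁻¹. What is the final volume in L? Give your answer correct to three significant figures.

From PV = nRT: V₁ = nRT₁/P₁ = 0.1946 L.
Isothermal, so P V is constant: T₂ = T₁; V₂ = V₁·(P₁/P₂) = 0.6168 L.

V₂ ≈ 0.617 L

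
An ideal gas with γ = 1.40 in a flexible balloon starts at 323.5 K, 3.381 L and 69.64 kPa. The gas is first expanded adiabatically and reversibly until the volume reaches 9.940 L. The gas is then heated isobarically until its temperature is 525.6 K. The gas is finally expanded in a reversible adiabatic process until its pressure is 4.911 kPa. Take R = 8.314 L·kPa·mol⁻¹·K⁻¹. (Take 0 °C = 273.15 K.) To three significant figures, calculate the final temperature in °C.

T₄ ≈ 106 °C

Adiabatic (γ = 1.40), T V^(γ−1) and P V^γ constant: T₂ = T₁·(V₁/V₂)^(γ−1) = 210.2 K; P₂ = P₁·(V₁/V₂)^γ = 15.39 kPa.
P constant ⇒ V ∝ T: P₃ = P₂; V₃ = V₂·(T₃/T₂) = 24.86 L.
Adiabatic (γ = 1.40), T V^(γ−1) and P V^γ constant: T₄ = T₃·(P₄/P₃)^((γ−1)/γ) = 379.3 K; V₄ = V₃·(P₃/P₄)^(1/γ) = 56.21 L.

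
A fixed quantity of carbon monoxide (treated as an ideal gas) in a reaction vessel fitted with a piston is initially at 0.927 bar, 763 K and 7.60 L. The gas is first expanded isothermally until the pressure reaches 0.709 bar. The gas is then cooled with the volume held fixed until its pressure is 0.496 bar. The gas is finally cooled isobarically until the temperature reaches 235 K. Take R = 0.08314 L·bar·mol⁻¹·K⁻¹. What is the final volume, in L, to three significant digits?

V₄ ≈ 4.37 L

T constant ⇒ Boyle's law P V = const: T₂ = T₁; V₂ = V₁·(P₁/P₂) = 9.937 L.
Isochoric, so P/T is constant: V₃ = V₂; T₃ = T₂·(P₃/P₂) = 533.8 K.
Isobaric, so V/T is constant: P₄ = P₃; V₄ = V₃·(T₄/T₃) = 4.375 L.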